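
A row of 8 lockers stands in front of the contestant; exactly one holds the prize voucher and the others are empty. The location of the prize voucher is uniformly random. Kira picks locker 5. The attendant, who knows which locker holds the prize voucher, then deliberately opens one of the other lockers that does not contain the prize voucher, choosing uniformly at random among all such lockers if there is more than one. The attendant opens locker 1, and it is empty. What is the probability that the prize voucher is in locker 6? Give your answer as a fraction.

Consider each possible location of the prize voucher in turn.
If it is in locker 1 (prior 1/8): the attendant opened locker 1, so this case is ruled out; weight (1/8)·0 = 0.
If it is in any of lockers 2, 3, 4, 6, 7, and 8 (prior 1/8 each): the attendant has 6 equally likely choices, so probability 1/6; weight (1/8)·(1/6) = 1/48 each.
If it is in locker 5 (prior 1/8): the attendant has 7 equally likely choices, so probability 1/7; weight (1/8)·(1/7) = 1/56.
The weights sum to 1/7.
So P(the prize voucher in locker 6 | the attendant opened locker 1) = (1/48) / (1/7) = 7/48.

7/48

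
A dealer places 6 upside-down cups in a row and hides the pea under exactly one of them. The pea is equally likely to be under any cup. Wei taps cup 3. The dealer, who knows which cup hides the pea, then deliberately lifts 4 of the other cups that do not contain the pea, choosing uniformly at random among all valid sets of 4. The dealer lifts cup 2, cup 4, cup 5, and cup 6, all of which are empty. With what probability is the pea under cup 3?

Apply Bayes' rule, conditioning on where the pea actually is.
If it is under cup 1 (prior 1/6): the dealer has no choice, probability 1; weight (1/6)·1 = 1/6.
If it is under any of cups 2, 4, 5, and 6 (prior 1/6 each): that cup was opened and seen not to hold the prize — ruled out; weight (1/6)·0 = 0 each.
If it is under cup 3 (prior 1/6): the dealer has 5 equally likely choices, so probability 1/5; weight (1/6)·(1/5) = 1/30.
The weights sum to 1/5.
So P(the pea under cup 3 | the dealer opened cup 2, cup 4, cup 5, and cup 6) = (1/30) / (1/5) = 1/6.

1/6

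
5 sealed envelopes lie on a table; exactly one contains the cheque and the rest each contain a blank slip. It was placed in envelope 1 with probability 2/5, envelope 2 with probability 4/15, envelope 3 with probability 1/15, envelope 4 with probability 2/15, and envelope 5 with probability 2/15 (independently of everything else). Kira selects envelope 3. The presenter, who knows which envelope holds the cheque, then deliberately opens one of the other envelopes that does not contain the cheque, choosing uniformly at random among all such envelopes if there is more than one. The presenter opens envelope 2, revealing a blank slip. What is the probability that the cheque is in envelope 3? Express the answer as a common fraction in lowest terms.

Apply Bayes' rule, conditioning on where the cheque actually is.
If it is in envelope 1 (prior 2/5): the presenter has 3 equally likely choices, so probability 1/3; weight (2/5)·(1/3) = 2/15.
If it is in envelope 2 (prior 4/15): the presenter opened envelope 2, so this case is ruled out; weight (4/15)·0 = 0.
If it is in envelope 3 (prior 1/15): the presenter has 4 equally likely choices, so probability 1/4; weight (1/15)·(1/4) = 1/60.
If it is in either of envelopes 4 and 5 (prior 2/15 each): the presenter has 3 equally likely choices, so probability 1/3; weight (2/15)·(1/3) = 2/45 each.
The weights sum to 43/180.
So P(the cheque in envelope 3 | the presenter opened envelope 2) = (1/60) / (43/180) = 3/43.

3/43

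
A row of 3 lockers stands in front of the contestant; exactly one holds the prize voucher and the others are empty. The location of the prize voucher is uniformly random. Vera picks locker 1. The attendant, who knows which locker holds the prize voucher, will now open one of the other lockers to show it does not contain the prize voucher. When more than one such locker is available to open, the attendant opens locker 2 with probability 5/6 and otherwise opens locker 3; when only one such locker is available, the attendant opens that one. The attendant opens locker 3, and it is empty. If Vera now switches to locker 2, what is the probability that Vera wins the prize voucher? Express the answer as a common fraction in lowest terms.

Consider each possible location of the prize voucher in turn.
If it is in locker 1 (prior 1/3): locker 2 is available but not opened, probability 1/6; weight (1/3)·(1/6) = 1/18.
If it is in locker 2 (prior 1/3): only locker 3 is available, probability 1; weight (1/3)·1 = 1/3.
If it is in locker 3 (prior 1/3): the attendant opened locker 3, so this case is ruled out; weight (1/3)·0 = 0.
The weights sum to 7/18.
So P(the prize voucher in locker 2 | the attendant opened locker 3) = (1/3) / (7/18) = 6/7.

6/7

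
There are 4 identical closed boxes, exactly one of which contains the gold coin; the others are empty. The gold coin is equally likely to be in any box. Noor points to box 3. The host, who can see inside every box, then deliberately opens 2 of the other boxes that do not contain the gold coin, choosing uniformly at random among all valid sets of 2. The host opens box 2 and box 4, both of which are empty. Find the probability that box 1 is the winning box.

3/4

Condition on the true location of the gold coin.
If it is in box 1 (prior 1/4): the host has no choice, probability 1; weight (1/4)·1 = 1/4.
If it is in either of boxes 2 and 4 (prior 1/4 each): that box was opened and seen not to hold the prize — ruled out; weight (1/4)·0 = 0 each.
If it is in box 3 (prior 1/4): the host has 3 equally likely choices, so probability 1/3; weight (1/4)·(1/3) = 1/12.
The weights sum to 1/3.
So P(the gold coin in box 1 | the host opened box 2 and box 4) = (1/4) / (1/3) = 3/4.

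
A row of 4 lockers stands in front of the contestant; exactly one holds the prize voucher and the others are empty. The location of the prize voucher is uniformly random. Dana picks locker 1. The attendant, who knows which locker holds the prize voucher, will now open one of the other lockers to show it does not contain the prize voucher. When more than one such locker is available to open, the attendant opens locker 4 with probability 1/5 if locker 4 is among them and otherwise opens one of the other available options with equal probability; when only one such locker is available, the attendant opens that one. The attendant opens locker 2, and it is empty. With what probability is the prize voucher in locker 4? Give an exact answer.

Apply Bayes' rule, conditioning on where the prize voucher actually is.
If it is in locker 1 (prior 1/4): locker 4 is available but not opened; locker 2 gets probability (1 − 1/5)/2 = 2/5; weight (1/4)·(2/5) = 1/10.
If it is in locker 2 (prior 1/4): the attendant opened locker 2, so this case is ruled out; weight (1/4)·0 = 0.
If it is in locker 3 (prior 1/4): locker 4 is available but not opened, probability 4/5; weight (1/4)·(4/5) = 1/5.
If it is in locker 4 (prior 1/4): locker 4 holds the prize so is unavailable; the attendant chooses uniformly among the 2 others, probability 1/2; weight (1/4)·(1/2) = 1/8.
The weights sum to 17/40.
So P(the prize voucher in locker 4 | the attendant opened locker 2) = (1/8) / (17/40) = 5/17.

5/17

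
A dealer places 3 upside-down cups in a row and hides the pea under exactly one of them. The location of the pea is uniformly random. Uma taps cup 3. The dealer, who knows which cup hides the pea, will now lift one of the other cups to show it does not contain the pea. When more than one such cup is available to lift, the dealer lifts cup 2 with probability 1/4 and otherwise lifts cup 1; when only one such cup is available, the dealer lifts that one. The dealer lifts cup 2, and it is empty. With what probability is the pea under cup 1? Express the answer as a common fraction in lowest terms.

Consider each possible location of the pea in turn.
If it is under cup 1 (prior 1/3): only cup 2 is available, probability 1; weight (1/3)·1 = 1/3.
If it is under cup 2 (prior 1/3): the dealer opened cup 2, so this case is ruled out; weight (1/3)·0 = 0.
If it is under cup 3 (prior 1/3): cup 2 is available, opened with probability 1/4; weight (1/3)·(1/4) = 1/12.
The weights sum to 5/12.
So P(the pea under cup 1 | the dealer opened cup 2) = (1/3) / (5/12) = 4/5.

4/5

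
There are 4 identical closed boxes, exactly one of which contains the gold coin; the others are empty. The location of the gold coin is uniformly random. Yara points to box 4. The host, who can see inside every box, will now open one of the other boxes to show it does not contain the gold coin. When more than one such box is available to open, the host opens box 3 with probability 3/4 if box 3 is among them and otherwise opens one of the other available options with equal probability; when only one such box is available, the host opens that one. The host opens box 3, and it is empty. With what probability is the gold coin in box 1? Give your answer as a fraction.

Apply Bayes' rule, conditioning on where the gold coin actually is.
If it is in any of boxes 1, 2, and 4 (prior 1/4 each): box 3 is available, opened with probability 3/4; weight (1/4)·(3/4) = 3/16 each.
If it is in box 3 (prior 1/4): the host opened box 3, so this case is ruled out; weight (1/4)·0 = 0.
The weights sum to 9/16.
So P(the gold coin in box 1 | the host opened box 3) = (3/16) / (9/16) = 1/3.

1/3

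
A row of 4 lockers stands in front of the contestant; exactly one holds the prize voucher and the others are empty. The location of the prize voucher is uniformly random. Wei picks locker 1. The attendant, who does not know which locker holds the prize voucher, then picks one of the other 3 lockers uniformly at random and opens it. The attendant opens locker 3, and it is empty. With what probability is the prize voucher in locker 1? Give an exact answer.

Apply Bayes' rule, conditioning on where the prize voucher actually is.
If it is in any of lockers 1, 2, and 4 (prior 1/4 each): the attendant picks locker 3 with probability 1/3 regardless, and it is not the prize; weight (1/4)·(1/3) = 1/12 each.
If it is in locker 3 (prior 1/4): the attendant opened locker 3, so this case is ruled out; weight (1/4)·0 = 0.
The weights sum to 1/4.
So P(the prize voucher in locker 1 | the attendant opened locker 3) = (1/12) / (1/4) = 1/3.

1/3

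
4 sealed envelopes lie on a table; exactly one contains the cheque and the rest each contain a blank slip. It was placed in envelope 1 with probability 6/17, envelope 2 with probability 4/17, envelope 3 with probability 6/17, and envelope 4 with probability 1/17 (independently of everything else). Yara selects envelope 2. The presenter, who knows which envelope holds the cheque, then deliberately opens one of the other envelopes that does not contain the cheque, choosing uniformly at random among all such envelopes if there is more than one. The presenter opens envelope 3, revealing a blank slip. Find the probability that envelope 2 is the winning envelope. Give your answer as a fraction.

Apply Bayes' rule, conditioning on where the cheque actually is.
If it is in envelope 1 (prior 6/17): the presenter has 2 equally likely choices, so probability 1/2; weight (6/17)·(1/2) = 3/17.
If it is in envelope 2 (prior 4/17): the presenter has 3 equally likely choices, so probability 1/3; weight (4/17)·(1/3) = 4/51.
If it is in envelope 3 (prior 6/17): the presenter opened envelope 3, so this case is ruled out; weight (6/17)·0 = 0.
If it is in envelope 4 (prior 1/17): the presenter has 2 equally likely choices, so probability 1/2; weight (1/17)·(1/2) = 1/34.
The weights sum to 29/102.
So P(the cheque in envelope 2 | the presenter opened envelope 3) = (4/51) / (29/102) = 8/29.

8/29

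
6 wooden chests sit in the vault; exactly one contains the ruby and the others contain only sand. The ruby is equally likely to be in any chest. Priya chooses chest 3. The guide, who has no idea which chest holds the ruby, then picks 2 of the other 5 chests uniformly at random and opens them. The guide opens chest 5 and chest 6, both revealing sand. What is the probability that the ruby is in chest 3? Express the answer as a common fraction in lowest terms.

1/4

Apply Bayes' rule, conditioning on where the ruby actually is.
If it is in any of chests 1, 2, 3, and 4 (prior 1/6 each): the guide picks exactly this set with probability 1/10 regardless, and none is the prize; weight (1/6)·(1/10) = 1/60 each.
If it is in either of chests 5 and 6 (prior 1/6 each): that chest was opened and seen not to hold the prize — ruled out; weight (1/6)·0 = 0 each.
The weights sum to 1/15.
So P(the ruby in chest 3 | the guide opened chest 5 and chest 6) = (1/60) / (1/15) = 1/4.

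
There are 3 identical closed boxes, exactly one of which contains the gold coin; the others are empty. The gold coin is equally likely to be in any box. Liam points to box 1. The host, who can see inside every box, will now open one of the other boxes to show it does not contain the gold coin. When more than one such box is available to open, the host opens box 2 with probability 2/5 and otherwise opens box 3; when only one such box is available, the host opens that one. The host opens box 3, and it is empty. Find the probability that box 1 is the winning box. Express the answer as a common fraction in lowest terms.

Apply Bayes' rule, conditioning on where the gold coin actually is.
If it is in box 1 (prior 1/3): box 2 is available but not opened, probability 3/5; weight (1/3)·(3/5) = 1/5.
If it is in box 2 (prior 1/3): only box 3 is available, probability 1; weight (1/3)·1 = 1/3.
If it is in box 3 (prior 1/3): the host opened box 3, so this case is ruled out; weight (1/3)·0 = 0.
The weights sum to 8/15.
So P(the gold coin in box 1 | the host opened box 3) = (1/5) / (8/15) = 3/8.

3/8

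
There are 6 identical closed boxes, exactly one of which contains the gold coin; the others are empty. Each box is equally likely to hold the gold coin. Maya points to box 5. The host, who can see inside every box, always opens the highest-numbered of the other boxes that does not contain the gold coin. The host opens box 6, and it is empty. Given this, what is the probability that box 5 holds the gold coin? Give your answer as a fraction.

1/5

Condition on the true location of the gold coin.
If it is in any of boxes 1, 2, 3, 4, and 5 (prior 1/6 each): box 6 is the highest-numbered option available, probability 1; weight (1/6)·1 = 1/6 each.
If it is in box 6 (prior 1/6): the host opened box 6, so this case is ruled out; weight (1/6)·0 = 0.
The weights sum to 5/6.
So P(the gold coin in box 5 | the host opened box 6) = (1/6) / (5/6) = 1/5.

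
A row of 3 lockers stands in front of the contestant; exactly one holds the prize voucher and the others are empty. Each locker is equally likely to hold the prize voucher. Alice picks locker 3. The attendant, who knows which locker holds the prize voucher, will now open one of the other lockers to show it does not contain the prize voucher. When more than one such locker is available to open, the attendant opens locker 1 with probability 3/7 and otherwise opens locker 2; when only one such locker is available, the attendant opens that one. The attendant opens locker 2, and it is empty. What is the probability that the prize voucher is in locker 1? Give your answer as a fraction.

7/11

Condition on the true location of the prize voucher.
If it is in locker 1 (prior 1/3): only locker 2 is available, probability 1; weight (1/3)·1 = 1/3.
If it is in locker 2 (prior 1/3): the attendant opened locker 2, so this case is ruled out; weight (1/3)·0 = 0.
If it is in locker 3 (prior 1/3): locker 1 is available but not opened, probability 4/7; weight (1/3)·(4/7) = 4/21.
The weights sum to 11/21.
So P(the prize voucher in locker 1 | the attendant opened locker 2) = (1/3) / (11/21) = 7/11.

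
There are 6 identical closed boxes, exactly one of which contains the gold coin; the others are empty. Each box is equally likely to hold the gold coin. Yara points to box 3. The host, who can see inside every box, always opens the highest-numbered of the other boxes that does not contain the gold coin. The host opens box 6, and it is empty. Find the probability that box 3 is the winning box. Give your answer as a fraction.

1/5

Condition on the true location of the gold coin.
If it is in any of boxes 1, 2, 3, 4, and 5 (prior 1/6 each): box 6 is the highest-numbered option available, probability 1; weight (1/6)·1 = 1/6 each.
If it is in box 6 (prior 1/6): the host opened box 6, so this case is ruled out; weight (1/6)·0 = 0.
The weights sum to 5/6.
So P(the gold coin in box 3 | the host opened box 6) = (1/6) / (5/6) = 1/5.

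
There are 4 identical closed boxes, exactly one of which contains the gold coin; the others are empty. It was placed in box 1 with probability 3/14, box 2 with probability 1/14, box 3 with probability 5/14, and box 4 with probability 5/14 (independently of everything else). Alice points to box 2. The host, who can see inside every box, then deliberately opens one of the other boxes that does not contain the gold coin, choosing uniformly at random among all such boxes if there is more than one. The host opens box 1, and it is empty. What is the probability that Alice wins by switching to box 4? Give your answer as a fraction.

15/32

Apply Bayes' rule, conditioning on where the gold coin actually is.
If it is in box 1 (prior 3/14): the host opened box 1, so this case is ruled out; weight (3/14)·0 = 0.
If it is in box 2 (prior 1/14): the host has 3 equally likely choices, so probability 1/3; weight (1/14)·(1/3) = 1/42.
If it is in either of boxes 3 and 4 (prior 5/14 each): the host has 2 equally likely choices, so probability 1/2; weight (5/14)·(1/2) = 5/28 each.
The weights sum to 8/21.
So P(the gold coin in box 4 | the host opened box 1) = (5/28) / (8/21) = 15/32.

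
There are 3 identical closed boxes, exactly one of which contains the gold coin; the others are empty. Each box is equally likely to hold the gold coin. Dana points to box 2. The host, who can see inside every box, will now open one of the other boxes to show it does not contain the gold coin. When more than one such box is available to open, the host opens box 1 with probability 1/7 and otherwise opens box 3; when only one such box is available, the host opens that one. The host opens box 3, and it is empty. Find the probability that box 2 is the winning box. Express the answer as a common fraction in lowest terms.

Apply Bayes' rule, conditioning on where the gold coin actually is.
If it is in box 1 (prior 1/3): only box 3 is available, probability 1; weight (1/3)·1 = 1/3.
If it is in box 2 (prior 1/3): box 1 is available but not opened, probability 6/7; weight (1/3)·(6/7) = 2/7.
If it is in box 3 (prior 1/3): the host opened box 3, so this case is ruled out; weight (1/3)·0 = 0.
The weights sum to 13/21.
So P(the gold coin in box 2 | the host opened box 3) = (2/7) / (13/21) = 6/13.

6/13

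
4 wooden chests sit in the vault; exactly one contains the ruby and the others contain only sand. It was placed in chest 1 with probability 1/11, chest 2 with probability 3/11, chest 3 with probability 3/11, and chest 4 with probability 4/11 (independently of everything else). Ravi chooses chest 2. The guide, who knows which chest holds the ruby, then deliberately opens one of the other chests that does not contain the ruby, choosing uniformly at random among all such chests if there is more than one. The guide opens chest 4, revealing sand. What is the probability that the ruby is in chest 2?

Condition on the true location of the ruby.
If it is in chest 1 (prior 1/11): the guide has 2 equally likely choices, so probability 1/2; weight (1/11)·(1/2) = 1/22.
If it is in chest 2 (prior 3/11): the guide has 3 equally likely choices, so probability 1/3; weight (3/11)·(1/3) = 1/11.
If it is in chest 3 (prior 3/11): the guide has 2 equally likely choices, so probability 1/2; weight (3/11)·(1/2) = 3/22.
If it is in chest 4 (prior 4/11): the guide opened chest 4, so this case is ruled out; weight (4/11)·0 = 0.
The weights sum to 3/11.
So P(the ruby in chest 2 | the guide opened chest 4) = (1/11) / (3/11) = 1/3.

1/3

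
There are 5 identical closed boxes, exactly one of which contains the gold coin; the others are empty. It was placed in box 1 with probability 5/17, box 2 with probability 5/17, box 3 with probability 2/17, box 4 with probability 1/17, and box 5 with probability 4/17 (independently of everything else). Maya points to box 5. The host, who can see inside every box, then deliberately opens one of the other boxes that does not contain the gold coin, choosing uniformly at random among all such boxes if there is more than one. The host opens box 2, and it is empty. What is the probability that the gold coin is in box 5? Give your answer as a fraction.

Consider each possible location of the gold coin in turn.
If it is in box 1 (prior 5/17): the host has 3 equally likely choices, so probability 1/3; weight (5/17)·(1/3) = 5/51.
If it is in box 2 (prior 5/17): the host opened box 2, so this case is ruled out; weight (5/17)·0 = 0.
If it is in box 3 (prior 2/17): the host has 3 equally likely choices, so probability 1/3; weight (2/17)·(1/3) = 2/51.
If it is in box 4 (prior 1/17): the host has 3 equally likely choices, so probability 1/3; weight (1/17)·(1/3) = 1/51.
If it is in box 5 (prior 4/17): the host has 4 equally likely choices, so probability 1/4; weight (4/17)·(1/4) = 1/17.
The weights sum to 11/51.
So P(the gold coin in box 5 | the host opened box 2) = (1/17) / (11/51) = 3/11.

3/11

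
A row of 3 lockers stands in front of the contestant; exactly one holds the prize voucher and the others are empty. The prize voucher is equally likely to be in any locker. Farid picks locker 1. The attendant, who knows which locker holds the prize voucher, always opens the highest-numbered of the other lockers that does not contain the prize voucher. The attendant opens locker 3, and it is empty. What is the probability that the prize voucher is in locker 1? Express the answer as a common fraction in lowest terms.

Apply Bayes' rule, conditioning on where the prize voucher actually is.
If it is in either of lockers 1 and 2 (prior 1/3 each): locker 3 is the highest-numbered option available, probability 1; weight (1/3)·1 = 1/3 each.
If it is in locker 3 (prior 1/3): the attendant opened locker 3, so this case is ruled out; weight (1/3)·0 = 0.
The weights sum to 2/3.
So P(the prize voucher in locker 1 | the attendant opened locker 3) = (1/3) / (2/3) = 1/2.

1/2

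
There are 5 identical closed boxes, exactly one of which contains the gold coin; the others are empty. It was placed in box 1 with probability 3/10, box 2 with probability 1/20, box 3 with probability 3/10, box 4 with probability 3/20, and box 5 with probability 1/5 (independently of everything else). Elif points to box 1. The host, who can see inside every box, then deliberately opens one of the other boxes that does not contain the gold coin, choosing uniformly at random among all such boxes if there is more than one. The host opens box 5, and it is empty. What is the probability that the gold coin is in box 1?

9/29

Apply Bayes' rule, conditioning on where the gold coin actually is.
If it is in box 1 (prior 3/10): the host has 4 equally likely choices, so probability 1/4; weight (3/10)·(1/4) = 3/40.
If it is in box 2 (prior 1/20): the host has 3 equally likely choices, so probability 1/3; weight (1/20)·(1/3) = 1/60.
If it is in box 3 (prior 3/10): the host has 3 equally likely choices, so probability 1/3; weight (3/10)·(1/3) = 1/10.
If it is in box 4 (prior 3/20): the host has 3 equally likely choices, so probability 1/3; weight (3/20)·(1/3) = 1/20.
If it is in box 5 (prior 1/5): the host opened box 5, so this case is ruled out; weight (1/5)·0 = 0.
The weights sum to 29/120.
So P(the gold coin in box 1 | the host opened box 5) = (3/40) / (29/120) = 9/29.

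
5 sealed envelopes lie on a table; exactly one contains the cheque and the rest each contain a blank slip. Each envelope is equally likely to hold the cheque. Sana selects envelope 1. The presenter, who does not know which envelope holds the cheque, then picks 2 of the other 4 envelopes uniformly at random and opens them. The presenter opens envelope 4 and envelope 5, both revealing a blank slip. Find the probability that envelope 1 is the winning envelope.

Condition on the true location of the cheque.
If it is in any of envelopes 1, 2, and 3 (prior 1/5 each): the presenter picks exactly this set with probability 1/6 regardless, and none is the prize; weight (1/5)·(1/6) = 1/30 each.
If it is in either of envelopes 4 and 5 (prior 1/5 each): that envelope was opened and seen not to hold the prize — ruled out; weight (1/5)·0 = 0 each.
The weights sum to 1/10.
So P(the cheque in envelope 1 | the presenter opened envelope 4 and envelope 5) = (1/30) / (1/10) = 1/3.

1/3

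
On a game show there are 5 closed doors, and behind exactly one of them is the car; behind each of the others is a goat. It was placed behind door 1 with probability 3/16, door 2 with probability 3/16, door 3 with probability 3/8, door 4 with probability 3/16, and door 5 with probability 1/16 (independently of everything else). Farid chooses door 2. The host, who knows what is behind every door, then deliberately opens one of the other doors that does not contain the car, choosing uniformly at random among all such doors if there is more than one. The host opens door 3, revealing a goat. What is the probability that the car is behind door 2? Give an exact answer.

Condition on the true location of the car.
If it is behind either of doors 1 and 4 (prior 3/16 each): the host has 3 equally likely choices, so probability 1/3; weight (3/16)·(1/3) = 1/16 each.
If it is behind door 2 (prior 3/16): the host has 4 equally likely choices, so probability 1/4; weight (3/16)·(1/4) = 3/64.
If it is behind door 3 (prior 3/8): the host opened door 3, so this case is ruled out; weight (3/8)·0 = 0.
If it is behind door 5 (prior 1/16): the host has 3 equally likely choices, so probability 1/3; weight (1/16)·(1/3) = 1/48.
The weights sum to 37/192.
So P(the car behind door 2 | the host opened door 3) = (3/64) / (37/192) = 9/37.

9/37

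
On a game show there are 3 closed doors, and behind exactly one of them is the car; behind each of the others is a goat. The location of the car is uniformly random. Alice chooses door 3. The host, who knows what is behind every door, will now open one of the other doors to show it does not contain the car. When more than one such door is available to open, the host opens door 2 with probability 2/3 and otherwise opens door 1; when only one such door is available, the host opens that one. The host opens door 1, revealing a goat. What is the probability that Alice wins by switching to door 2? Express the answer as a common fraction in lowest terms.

3/4

Condition on the true location of the car.
If it is behind door 1 (prior 1/3): the host opened door 1, so this case is ruled out; weight (1/3)·0 = 0.
If it is behind door 2 (prior 1/3): only door 1 is available, probability 1; weight (1/3)·1 = 1/3.
If it is behind door 3 (prior 1/3): door 2 is available but not opened, probability 1/3; weight (1/3)·(1/3) = 1/9.
The weights sum to 4/9.
So P(the car behind door 2 | the host opened door 1) = (1/3) / (4/9) = 3/4.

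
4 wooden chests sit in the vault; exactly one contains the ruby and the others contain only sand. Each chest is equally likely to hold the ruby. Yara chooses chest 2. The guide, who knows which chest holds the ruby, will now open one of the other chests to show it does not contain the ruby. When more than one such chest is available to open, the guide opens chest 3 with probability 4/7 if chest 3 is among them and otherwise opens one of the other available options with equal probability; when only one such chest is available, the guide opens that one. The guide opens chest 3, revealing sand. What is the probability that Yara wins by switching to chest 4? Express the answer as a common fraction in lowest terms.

1/3

Apply Bayes' rule, conditioning on where the ruby actually is.
If it is in any of chests 1, 2, and 4 (prior 1/4 each): chest 3 is available, opened with probability 4/7; weight (1/4)·(4/7) = 1/7 each.
If it is in chest 3 (prior 1/4): the guide opened chest 3, so this case is ruled out; weight (1/4)·0 = 0.
The weights sum to 3/7.
So P(the ruby in chest 4 | the guide opened chest 3) = (1/7) / (3/7) = 1/3.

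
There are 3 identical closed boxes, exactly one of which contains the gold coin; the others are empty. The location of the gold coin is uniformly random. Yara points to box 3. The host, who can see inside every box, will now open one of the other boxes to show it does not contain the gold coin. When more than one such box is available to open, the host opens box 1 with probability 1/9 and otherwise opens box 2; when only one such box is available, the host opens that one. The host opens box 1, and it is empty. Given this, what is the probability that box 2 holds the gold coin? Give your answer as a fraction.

9/10

Condition on the true location of the gold coin.
If it is in box 1 (prior 1/3): the host opened box 1, so this case is ruled out; weight (1/3)·0 = 0.
If it is in box 2 (prior 1/3): only box 1 is available, probability 1; weight (1/3)·1 = 1/3.
If it is in box 3 (prior 1/3): box 1 is available, opened with probability 1/9; weight (1/3)·(1/9) = 1/27.
The weights sum to 10/27.
So P(the gold coin in box 2 | the host opened box 1) = (1/3) / (10/27) = 9/10.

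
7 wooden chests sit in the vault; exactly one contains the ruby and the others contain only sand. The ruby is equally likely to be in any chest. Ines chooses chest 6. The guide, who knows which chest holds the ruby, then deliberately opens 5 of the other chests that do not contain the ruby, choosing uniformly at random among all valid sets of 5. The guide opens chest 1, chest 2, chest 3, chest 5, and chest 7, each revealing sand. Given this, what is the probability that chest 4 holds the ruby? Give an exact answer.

6/7

Consider each possible location of the ruby in turn.
If it is in any of chests 1, 2, 3, 5, and 7 (prior 1/7 each): that chest was opened and seen not to hold the prize — ruled out; weight (1/7)·0 = 0 each.
If it is in chest 4 (prior 1/7): the guide has no choice, probability 1; weight (1/7)·1 = 1/7.
If it is in chest 6 (prior 1/7): the guide has 6 equally likely choices, so probability 1/6; weight (1/7)·(1/6) = 1/42.
The weights sum to 1/6.
So P(the ruby in chest 4 | the guide opened chest 1, chest 2, chest 3, chest 5, and chest 7) = (1/7) / (1/6) = 6/7.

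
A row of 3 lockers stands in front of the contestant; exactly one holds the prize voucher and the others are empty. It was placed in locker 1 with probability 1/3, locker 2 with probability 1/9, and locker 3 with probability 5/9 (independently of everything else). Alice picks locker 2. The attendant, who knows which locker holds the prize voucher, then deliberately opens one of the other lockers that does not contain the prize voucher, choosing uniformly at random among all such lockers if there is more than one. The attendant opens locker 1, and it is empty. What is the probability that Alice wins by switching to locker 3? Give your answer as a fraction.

Consider each possible location of the prize voucher in turn.
If it is in locker 1 (prior 1/3): the attendant opened locker 1, so this case is ruled out; weight (1/3)·0 = 0.
If it is in locker 2 (prior 1/9): the attendant has 2 equally likely choices, so probability 1/2; weight (1/9)·(1/2) = 1/18.
If it is in locker 3 (prior 5/9): the attendant has no choice, probability 1; weight (5/9)·1 = 5/9.
The weights sum to 11/18.
So P(the prize voucher in locker 3 | the attendant opened locker 1) = (5/9) / (11/18) = 10/11.

10/11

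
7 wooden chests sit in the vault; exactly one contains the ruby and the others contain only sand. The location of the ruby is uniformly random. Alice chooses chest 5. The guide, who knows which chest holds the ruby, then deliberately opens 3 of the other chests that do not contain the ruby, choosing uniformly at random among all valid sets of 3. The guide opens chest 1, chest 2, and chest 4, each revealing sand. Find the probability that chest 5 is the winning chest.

1/7

Condition on the true location of the ruby.
If it is in any of chests 1, 2, and 4 (prior 1/7 each): that chest was opened and seen not to hold the prize — ruled out; weight (1/7)·0 = 0 each.
If it is in any of chests 3, 6, and 7 (prior 1/7 each): the guide has 10 equally likely choices, so probability 1/10; weight (1/7)·(1/10) = 1/70 each.
If it is in chest 5 (prior 1/7): the guide has 20 equally likely choices, so probability 1/20; weight (1/7)·(1/20) = 1/140.
The weights sum to 1/20.
So P(the ruby in chest 5 | the guide opened chest 1, chest 2, and chest 4) = (1/140) / (1/20) = 1/7.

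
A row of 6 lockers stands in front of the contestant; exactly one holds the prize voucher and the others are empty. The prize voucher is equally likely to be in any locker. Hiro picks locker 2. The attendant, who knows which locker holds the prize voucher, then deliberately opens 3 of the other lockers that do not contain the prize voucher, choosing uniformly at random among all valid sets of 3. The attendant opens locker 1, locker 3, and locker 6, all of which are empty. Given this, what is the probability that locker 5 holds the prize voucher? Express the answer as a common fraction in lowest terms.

Apply Bayes' rule, conditioning on where the prize voucher actually is.
If it is in any of lockers 1, 3, and 6 (prior 1/6 each): that locker was opened and seen not to hold the prize — ruled out; weight (1/6)·0 = 0 each.
If it is in locker 2 (prior 1/6): the attendant has 10 equally likely choices, so probability 1/10; weight (1/6)·(1/10) = 1/60.
If it is in either of lockers 4 and 5 (prior 1/6 each): the attendant has 4 equally likely choices, so probability 1/4; weight (1/6)·(1/4) = 1/24 each.
The weights sum to 1/10.
So P(the prize voucher in locker 5 | the attendant opened locker 1, locker 3, and locker 6) = (1/24) / (1/10) = 5/12.

5/12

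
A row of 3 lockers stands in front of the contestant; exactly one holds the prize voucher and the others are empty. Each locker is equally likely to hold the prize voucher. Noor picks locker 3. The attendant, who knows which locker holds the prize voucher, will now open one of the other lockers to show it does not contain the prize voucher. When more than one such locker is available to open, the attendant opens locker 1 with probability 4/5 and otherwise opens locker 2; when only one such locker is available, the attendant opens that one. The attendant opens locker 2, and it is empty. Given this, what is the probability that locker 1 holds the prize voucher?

5/6

Condition on the true location of the prize voucher.
If it is in locker 1 (prior 1/3): only locker 2 is available, probability 1; weight (1/3)·1 = 1/3.
If it is in locker 2 (prior 1/3): the attendant opened locker 2, so this case is ruled out; weight (1/3)·0 = 0.
If it is in locker 3 (prior 1/3): locker 1 is available but not opened, probability 1/5; weight (1/3)·(1/5) = 1/15.
The weights sum to 2/5.
So P(the prize voucher in locker 1 | the attendant opened locker 2) = (1/3) / (2/5) = 5/6.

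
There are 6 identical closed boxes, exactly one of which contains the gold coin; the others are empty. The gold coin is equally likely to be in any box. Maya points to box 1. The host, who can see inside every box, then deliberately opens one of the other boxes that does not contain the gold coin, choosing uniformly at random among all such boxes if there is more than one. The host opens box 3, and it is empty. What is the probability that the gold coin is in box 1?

1/6

Apply Bayes' rule, conditioning on where the gold coin actually is.
If it is in box 1 (prior 1/6): the host has 5 equally likely choices, so probability 1/5; weight (1/6)·(1/5) = 1/30.
If it is in any of boxes 2, 4, 5, and 6 (prior 1/6 each): the host has 4 equally likely choices, so probability 1/4; weight (1/6)·(1/4) = 1/24 each.
If it is in box 3 (prior 1/6): the host opened box 3, so this case is ruled out; weight (1/6)·0 = 0.
The weights sum to 1/5.
So P(the gold coin in box 1 | the host opened box 3) = (1/30) / (1/5) = 1/6.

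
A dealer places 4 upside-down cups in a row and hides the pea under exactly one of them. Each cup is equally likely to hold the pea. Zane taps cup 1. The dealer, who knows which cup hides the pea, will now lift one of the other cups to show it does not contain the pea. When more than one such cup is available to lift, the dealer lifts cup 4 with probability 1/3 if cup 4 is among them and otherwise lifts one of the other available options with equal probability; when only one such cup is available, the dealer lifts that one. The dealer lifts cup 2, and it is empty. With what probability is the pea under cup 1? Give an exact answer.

Condition on the true location of the pea.
If it is under cup 1 (prior 1/4): cup 4 is available but not opened; cup 2 gets probability (1 − 1/3)/2 = 1/3; weight (1/4)·(1/3) = 1/12.
If it is under cup 2 (prior 1/4): the dealer opened cup 2, so this case is ruled out; weight (1/4)·0 = 0.
If it is under cup 3 (prior 1/4): cup 4 is available but not opened, probability 2/3; weight (1/4)·(2/3) = 1/6.
If it is under cup 4 (prior 1/4): cup 4 holds the prize so is unavailable; the dealer chooses uniformly among the 2 others, probability 1/2; weight (1/4)·(1/2) = 1/8.
The weights sum to 3/8.
So P(the pea under cup 1 | the dealer opened cup 2) = (1/12) / (3/8) = 2/9.

2/9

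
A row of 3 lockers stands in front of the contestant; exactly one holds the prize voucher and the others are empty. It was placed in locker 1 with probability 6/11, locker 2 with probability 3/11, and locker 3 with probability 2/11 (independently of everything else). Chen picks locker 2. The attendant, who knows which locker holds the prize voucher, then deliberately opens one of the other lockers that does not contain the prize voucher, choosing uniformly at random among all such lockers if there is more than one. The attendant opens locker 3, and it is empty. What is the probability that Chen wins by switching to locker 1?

4/5

Apply Bayes' rule, conditioning on where the prize voucher actually is.
If it is in locker 1 (prior 6/11): the attendant has no choice, probability 1; weight (6/11)·1 = 6/11.
If it is in locker 2 (prior 3/11): the attendant has 2 equally likely choices, so probability 1/2; weight (3/11)·(1/2) = 3/22.
If it is in locker 3 (prior 2/11): the attendant opened locker 3, so this case is ruled out; weight (2/11)·0 = 0.
The weights sum to 15/22.
So P(the prize voucher in locker 1 | the attendant opened locker 3) = (6/11) / (15/22) = 4/5.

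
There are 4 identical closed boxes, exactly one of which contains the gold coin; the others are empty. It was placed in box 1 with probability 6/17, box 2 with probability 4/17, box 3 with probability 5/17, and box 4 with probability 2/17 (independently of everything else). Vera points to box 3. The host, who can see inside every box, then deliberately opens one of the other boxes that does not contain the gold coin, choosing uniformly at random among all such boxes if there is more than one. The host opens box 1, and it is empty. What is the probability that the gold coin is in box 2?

3/7

Apply Bayes' rule, conditioning on where the gold coin actually is.
If it is in box 1 (prior 6/17): the host opened box 1, so this case is ruled out; weight (6/17)·0 = 0.
If it is in box 2 (prior 4/17): the host has 2 equally likely choices, so probability 1/2; weight (4/17)·(1/2) = 2/17.
If it is in box 3 (prior 5/17): the host has 3 equally likely choices, so probability 1/3; weight (5/17)·(1/3) = 5/51.
If it is in box 4 (prior 2/17): the host has 2 equally likely choices, so probability 1/2; weight (2/17)·(1/2) = 1/17.
The weights sum to 14/51.
So P(the gold coin in box 2 | the host opened box 1) = (2/17) / (14/51) = 3/7.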